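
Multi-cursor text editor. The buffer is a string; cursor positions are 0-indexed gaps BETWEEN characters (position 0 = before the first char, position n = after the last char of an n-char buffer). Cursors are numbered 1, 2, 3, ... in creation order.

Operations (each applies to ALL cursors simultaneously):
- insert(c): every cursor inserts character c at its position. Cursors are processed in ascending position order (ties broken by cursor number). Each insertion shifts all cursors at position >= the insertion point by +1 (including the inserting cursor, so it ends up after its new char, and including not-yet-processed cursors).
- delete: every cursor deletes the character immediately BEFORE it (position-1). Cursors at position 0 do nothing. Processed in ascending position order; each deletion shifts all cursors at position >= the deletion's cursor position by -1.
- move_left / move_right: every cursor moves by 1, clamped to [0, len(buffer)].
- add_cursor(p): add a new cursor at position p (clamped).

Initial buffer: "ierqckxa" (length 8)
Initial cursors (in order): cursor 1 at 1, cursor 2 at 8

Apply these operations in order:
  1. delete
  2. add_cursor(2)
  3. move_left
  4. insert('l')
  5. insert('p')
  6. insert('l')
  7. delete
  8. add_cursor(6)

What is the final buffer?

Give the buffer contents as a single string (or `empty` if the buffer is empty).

After op 1 (delete): buffer="erqckx" (len 6), cursors c1@0 c2@6, authorship ......
After op 2 (add_cursor(2)): buffer="erqckx" (len 6), cursors c1@0 c3@2 c2@6, authorship ......
After op 3 (move_left): buffer="erqckx" (len 6), cursors c1@0 c3@1 c2@5, authorship ......
After op 4 (insert('l')): buffer="lelrqcklx" (len 9), cursors c1@1 c3@3 c2@8, authorship 1.3....2.
After op 5 (insert('p')): buffer="lpelprqcklpx" (len 12), cursors c1@2 c3@5 c2@11, authorship 11.33....22.
After op 6 (insert('l')): buffer="lplelplrqcklplx" (len 15), cursors c1@3 c3@7 c2@14, authorship 111.333....222.
After op 7 (delete): buffer="lpelprqcklpx" (len 12), cursors c1@2 c3@5 c2@11, authorship 11.33....22.
After op 8 (add_cursor(6)): buffer="lpelprqcklpx" (len 12), cursors c1@2 c3@5 c4@6 c2@11, authorship 11.33....22.

Answer: lpelprqcklpx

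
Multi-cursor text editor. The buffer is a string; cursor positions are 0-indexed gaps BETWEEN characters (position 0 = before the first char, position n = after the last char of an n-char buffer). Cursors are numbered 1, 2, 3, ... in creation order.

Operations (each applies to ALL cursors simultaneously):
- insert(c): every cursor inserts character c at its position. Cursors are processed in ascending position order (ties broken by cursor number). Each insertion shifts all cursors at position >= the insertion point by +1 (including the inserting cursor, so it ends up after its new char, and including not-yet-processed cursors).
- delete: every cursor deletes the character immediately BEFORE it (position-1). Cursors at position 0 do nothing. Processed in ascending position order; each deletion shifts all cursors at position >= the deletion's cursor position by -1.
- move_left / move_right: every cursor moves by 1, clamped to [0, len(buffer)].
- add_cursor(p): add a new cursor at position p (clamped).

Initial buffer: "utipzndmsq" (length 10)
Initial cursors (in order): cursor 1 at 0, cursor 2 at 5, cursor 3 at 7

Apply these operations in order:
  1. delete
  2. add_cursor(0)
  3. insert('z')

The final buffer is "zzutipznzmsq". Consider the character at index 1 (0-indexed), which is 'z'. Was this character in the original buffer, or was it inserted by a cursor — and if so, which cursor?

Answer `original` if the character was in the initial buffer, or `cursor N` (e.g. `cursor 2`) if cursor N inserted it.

Answer: cursor 4

Derivation:
After op 1 (delete): buffer="utipnmsq" (len 8), cursors c1@0 c2@4 c3@5, authorship ........
After op 2 (add_cursor(0)): buffer="utipnmsq" (len 8), cursors c1@0 c4@0 c2@4 c3@5, authorship ........
After op 3 (insert('z')): buffer="zzutipznzmsq" (len 12), cursors c1@2 c4@2 c2@7 c3@9, authorship 14....2.3...
Authorship (.=original, N=cursor N): 1 4 . . . . 2 . 3 . . .
Index 1: author = 4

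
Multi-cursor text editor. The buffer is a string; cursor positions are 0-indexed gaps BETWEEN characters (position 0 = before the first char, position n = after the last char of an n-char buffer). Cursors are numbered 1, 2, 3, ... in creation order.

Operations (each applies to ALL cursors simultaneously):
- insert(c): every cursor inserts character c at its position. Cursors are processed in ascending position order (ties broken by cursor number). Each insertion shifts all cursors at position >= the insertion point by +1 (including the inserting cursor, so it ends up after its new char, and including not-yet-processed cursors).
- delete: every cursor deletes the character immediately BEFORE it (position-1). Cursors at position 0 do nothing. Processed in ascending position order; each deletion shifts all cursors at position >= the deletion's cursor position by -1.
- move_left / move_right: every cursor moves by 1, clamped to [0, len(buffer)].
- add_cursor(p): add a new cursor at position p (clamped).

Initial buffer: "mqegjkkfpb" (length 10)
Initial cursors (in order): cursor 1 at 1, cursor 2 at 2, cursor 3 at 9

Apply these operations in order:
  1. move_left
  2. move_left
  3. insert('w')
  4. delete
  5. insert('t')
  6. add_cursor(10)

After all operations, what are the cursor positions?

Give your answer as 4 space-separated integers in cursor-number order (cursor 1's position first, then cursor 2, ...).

Answer: 2 2 10 10

Derivation:
After op 1 (move_left): buffer="mqegjkkfpb" (len 10), cursors c1@0 c2@1 c3@8, authorship ..........
After op 2 (move_left): buffer="mqegjkkfpb" (len 10), cursors c1@0 c2@0 c3@7, authorship ..........
After op 3 (insert('w')): buffer="wwmqegjkkwfpb" (len 13), cursors c1@2 c2@2 c3@10, authorship 12.......3...
After op 4 (delete): buffer="mqegjkkfpb" (len 10), cursors c1@0 c2@0 c3@7, authorship ..........
After op 5 (insert('t')): buffer="ttmqegjkktfpb" (len 13), cursors c1@2 c2@2 c3@10, authorship 12.......3...
After op 6 (add_cursor(10)): buffer="ttmqegjkktfpb" (len 13), cursors c1@2 c2@2 c3@10 c4@10, authorship 12.......3...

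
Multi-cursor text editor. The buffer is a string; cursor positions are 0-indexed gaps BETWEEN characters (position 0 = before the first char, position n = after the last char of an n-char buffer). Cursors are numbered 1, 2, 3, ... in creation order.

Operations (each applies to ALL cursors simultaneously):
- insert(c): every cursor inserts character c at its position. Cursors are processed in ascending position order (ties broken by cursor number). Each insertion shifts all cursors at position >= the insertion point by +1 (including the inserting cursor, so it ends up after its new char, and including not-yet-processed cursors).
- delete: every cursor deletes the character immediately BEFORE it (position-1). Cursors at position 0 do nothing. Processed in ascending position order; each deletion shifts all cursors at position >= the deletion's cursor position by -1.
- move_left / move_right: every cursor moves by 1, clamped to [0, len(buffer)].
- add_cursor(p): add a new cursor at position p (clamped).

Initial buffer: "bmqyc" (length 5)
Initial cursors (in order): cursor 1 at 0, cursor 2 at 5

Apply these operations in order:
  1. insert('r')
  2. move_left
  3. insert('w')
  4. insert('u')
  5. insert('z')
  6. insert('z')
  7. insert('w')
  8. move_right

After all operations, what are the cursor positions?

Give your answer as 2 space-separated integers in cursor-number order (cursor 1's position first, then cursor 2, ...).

Answer: 6 17

Derivation:
After op 1 (insert('r')): buffer="rbmqycr" (len 7), cursors c1@1 c2@7, authorship 1.....2
After op 2 (move_left): buffer="rbmqycr" (len 7), cursors c1@0 c2@6, authorship 1.....2
After op 3 (insert('w')): buffer="wrbmqycwr" (len 9), cursors c1@1 c2@8, authorship 11.....22
After op 4 (insert('u')): buffer="wurbmqycwur" (len 11), cursors c1@2 c2@10, authorship 111.....222
After op 5 (insert('z')): buffer="wuzrbmqycwuzr" (len 13), cursors c1@3 c2@12, authorship 1111.....2222
After op 6 (insert('z')): buffer="wuzzrbmqycwuzzr" (len 15), cursors c1@4 c2@14, authorship 11111.....22222
After op 7 (insert('w')): buffer="wuzzwrbmqycwuzzwr" (len 17), cursors c1@5 c2@16, authorship 111111.....222222
After op 8 (move_right): buffer="wuzzwrbmqycwuzzwr" (len 17), cursors c1@6 c2@17, authorship 111111.....222222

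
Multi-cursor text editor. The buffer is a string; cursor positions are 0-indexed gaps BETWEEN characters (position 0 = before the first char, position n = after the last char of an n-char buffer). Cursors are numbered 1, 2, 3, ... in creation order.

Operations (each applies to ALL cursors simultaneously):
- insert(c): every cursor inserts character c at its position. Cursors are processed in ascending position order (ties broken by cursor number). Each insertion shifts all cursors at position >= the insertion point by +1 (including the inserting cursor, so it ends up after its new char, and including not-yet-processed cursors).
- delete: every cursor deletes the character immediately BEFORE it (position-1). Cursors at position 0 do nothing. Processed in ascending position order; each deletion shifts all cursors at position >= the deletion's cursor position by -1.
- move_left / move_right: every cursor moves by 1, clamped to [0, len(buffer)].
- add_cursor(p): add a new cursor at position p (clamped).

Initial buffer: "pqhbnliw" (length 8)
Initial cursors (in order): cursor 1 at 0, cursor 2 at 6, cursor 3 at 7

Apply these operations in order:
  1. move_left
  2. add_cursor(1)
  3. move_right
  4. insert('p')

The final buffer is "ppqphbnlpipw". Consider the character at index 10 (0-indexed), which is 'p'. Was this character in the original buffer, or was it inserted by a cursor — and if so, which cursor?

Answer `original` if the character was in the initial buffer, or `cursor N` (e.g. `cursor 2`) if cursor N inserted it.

Answer: cursor 3

Derivation:
After op 1 (move_left): buffer="pqhbnliw" (len 8), cursors c1@0 c2@5 c3@6, authorship ........
After op 2 (add_cursor(1)): buffer="pqhbnliw" (len 8), cursors c1@0 c4@1 c2@5 c3@6, authorship ........
After op 3 (move_right): buffer="pqhbnliw" (len 8), cursors c1@1 c4@2 c2@6 c3@7, authorship ........
After op 4 (insert('p')): buffer="ppqphbnlpipw" (len 12), cursors c1@2 c4@4 c2@9 c3@11, authorship .1.4....2.3.
Authorship (.=original, N=cursor N): . 1 . 4 . . . . 2 . 3 .
Index 10: author = 3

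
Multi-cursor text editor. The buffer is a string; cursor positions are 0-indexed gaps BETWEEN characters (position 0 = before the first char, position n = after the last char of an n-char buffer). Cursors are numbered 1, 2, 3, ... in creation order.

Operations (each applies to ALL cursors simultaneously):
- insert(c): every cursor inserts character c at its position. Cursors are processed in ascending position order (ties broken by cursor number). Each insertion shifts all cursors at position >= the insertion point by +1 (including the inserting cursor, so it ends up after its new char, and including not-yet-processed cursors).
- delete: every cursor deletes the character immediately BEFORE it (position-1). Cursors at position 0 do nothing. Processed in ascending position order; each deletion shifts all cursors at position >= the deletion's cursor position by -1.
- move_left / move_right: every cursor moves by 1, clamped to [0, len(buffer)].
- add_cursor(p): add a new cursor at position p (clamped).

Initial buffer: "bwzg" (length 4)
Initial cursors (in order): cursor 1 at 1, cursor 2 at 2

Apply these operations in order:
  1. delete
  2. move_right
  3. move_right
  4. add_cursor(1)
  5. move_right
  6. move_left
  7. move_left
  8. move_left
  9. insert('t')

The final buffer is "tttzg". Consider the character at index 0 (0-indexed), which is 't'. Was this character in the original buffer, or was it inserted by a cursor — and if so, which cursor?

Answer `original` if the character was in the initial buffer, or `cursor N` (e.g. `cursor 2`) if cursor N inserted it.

Answer: cursor 1

Derivation:
After op 1 (delete): buffer="zg" (len 2), cursors c1@0 c2@0, authorship ..
After op 2 (move_right): buffer="zg" (len 2), cursors c1@1 c2@1, authorship ..
After op 3 (move_right): buffer="zg" (len 2), cursors c1@2 c2@2, authorship ..
After op 4 (add_cursor(1)): buffer="zg" (len 2), cursors c3@1 c1@2 c2@2, authorship ..
After op 5 (move_right): buffer="zg" (len 2), cursors c1@2 c2@2 c3@2, authorship ..
After op 6 (move_left): buffer="zg" (len 2), cursors c1@1 c2@1 c3@1, authorship ..
After op 7 (move_left): buffer="zg" (len 2), cursors c1@0 c2@0 c3@0, authorship ..
After op 8 (move_left): buffer="zg" (len 2), cursors c1@0 c2@0 c3@0, authorship ..
After op 9 (insert('t')): buffer="tttzg" (len 5), cursors c1@3 c2@3 c3@3, authorship 123..
Authorship (.=original, N=cursor N): 1 2 3 . .
Index 0: author = 1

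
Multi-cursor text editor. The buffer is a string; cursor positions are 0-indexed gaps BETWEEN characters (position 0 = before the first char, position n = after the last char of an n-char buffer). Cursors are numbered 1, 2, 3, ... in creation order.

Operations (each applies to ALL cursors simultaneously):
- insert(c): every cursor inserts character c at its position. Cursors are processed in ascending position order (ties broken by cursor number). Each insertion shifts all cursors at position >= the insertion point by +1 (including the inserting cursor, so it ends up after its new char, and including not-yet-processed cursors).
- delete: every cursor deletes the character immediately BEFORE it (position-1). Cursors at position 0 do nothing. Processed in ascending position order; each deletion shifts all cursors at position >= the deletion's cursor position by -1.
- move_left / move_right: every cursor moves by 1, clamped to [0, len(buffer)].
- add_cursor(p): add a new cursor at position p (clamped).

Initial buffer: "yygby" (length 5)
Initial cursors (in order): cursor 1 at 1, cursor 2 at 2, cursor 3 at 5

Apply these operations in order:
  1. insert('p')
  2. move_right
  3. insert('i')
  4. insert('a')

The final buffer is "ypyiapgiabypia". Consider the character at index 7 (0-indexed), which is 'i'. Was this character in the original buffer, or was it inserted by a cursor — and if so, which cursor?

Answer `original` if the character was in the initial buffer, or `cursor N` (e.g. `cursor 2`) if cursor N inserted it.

Answer: cursor 2

Derivation:
After op 1 (insert('p')): buffer="ypypgbyp" (len 8), cursors c1@2 c2@4 c3@8, authorship .1.2...3
After op 2 (move_right): buffer="ypypgbyp" (len 8), cursors c1@3 c2@5 c3@8, authorship .1.2...3
After op 3 (insert('i')): buffer="ypyipgibypi" (len 11), cursors c1@4 c2@7 c3@11, authorship .1.12.2..33
After op 4 (insert('a')): buffer="ypyiapgiabypia" (len 14), cursors c1@5 c2@9 c3@14, authorship .1.112.22..333
Authorship (.=original, N=cursor N): . 1 . 1 1 2 . 2 2 . . 3 3 3
Index 7: author = 2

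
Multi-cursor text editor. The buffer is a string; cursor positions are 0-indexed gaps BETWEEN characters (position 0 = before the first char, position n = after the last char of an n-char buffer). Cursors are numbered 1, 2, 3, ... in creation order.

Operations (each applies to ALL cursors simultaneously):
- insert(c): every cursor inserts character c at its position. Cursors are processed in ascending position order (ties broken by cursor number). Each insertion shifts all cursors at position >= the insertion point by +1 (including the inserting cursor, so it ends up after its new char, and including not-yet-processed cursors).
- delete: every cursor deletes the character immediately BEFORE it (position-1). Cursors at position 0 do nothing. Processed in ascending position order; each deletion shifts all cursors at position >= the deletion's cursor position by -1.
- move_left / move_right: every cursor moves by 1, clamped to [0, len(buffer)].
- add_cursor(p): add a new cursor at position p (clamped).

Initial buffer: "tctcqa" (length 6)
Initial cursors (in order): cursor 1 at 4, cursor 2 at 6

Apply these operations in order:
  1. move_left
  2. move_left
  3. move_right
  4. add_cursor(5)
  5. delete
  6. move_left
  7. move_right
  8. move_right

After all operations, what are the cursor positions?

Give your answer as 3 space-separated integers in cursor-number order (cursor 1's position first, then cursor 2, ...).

After op 1 (move_left): buffer="tctcqa" (len 6), cursors c1@3 c2@5, authorship ......
After op 2 (move_left): buffer="tctcqa" (len 6), cursors c1@2 c2@4, authorship ......
After op 3 (move_right): buffer="tctcqa" (len 6), cursors c1@3 c2@5, authorship ......
After op 4 (add_cursor(5)): buffer="tctcqa" (len 6), cursors c1@3 c2@5 c3@5, authorship ......
After op 5 (delete): buffer="tca" (len 3), cursors c1@2 c2@2 c3@2, authorship ...
After op 6 (move_left): buffer="tca" (len 3), cursors c1@1 c2@1 c3@1, authorship ...
After op 7 (move_right): buffer="tca" (len 3), cursors c1@2 c2@2 c3@2, authorship ...
After op 8 (move_right): buffer="tca" (len 3), cursors c1@3 c2@3 c3@3, authorship ...

Answer: 3 3 3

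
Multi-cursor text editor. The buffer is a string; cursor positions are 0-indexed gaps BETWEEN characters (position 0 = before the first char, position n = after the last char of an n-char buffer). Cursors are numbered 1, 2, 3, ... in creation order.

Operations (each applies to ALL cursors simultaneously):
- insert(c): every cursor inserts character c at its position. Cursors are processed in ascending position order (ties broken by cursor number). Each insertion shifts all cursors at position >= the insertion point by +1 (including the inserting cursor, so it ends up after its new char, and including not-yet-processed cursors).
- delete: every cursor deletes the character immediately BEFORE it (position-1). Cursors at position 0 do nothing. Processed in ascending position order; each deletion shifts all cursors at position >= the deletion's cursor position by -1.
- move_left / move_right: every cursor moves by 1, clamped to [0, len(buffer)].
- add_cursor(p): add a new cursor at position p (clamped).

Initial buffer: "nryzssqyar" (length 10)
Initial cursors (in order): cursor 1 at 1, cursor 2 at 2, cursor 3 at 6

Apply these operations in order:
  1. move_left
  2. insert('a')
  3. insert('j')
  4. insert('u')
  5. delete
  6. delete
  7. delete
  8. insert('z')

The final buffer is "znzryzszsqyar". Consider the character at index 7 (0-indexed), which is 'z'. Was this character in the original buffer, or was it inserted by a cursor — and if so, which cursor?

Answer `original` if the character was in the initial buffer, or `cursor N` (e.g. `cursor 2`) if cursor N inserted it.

Answer: cursor 3

Derivation:
After op 1 (move_left): buffer="nryzssqyar" (len 10), cursors c1@0 c2@1 c3@5, authorship ..........
After op 2 (insert('a')): buffer="anaryzsasqyar" (len 13), cursors c1@1 c2@3 c3@8, authorship 1.2....3.....
After op 3 (insert('j')): buffer="ajnajryzsajsqyar" (len 16), cursors c1@2 c2@5 c3@11, authorship 11.22....33.....
After op 4 (insert('u')): buffer="ajunajuryzsajusqyar" (len 19), cursors c1@3 c2@7 c3@14, authorship 111.222....333.....
After op 5 (delete): buffer="ajnajryzsajsqyar" (len 16), cursors c1@2 c2@5 c3@11, authorship 11.22....33.....
After op 6 (delete): buffer="anaryzsasqyar" (len 13), cursors c1@1 c2@3 c3@8, authorship 1.2....3.....
After op 7 (delete): buffer="nryzssqyar" (len 10), cursors c1@0 c2@1 c3@5, authorship ..........
After op 8 (insert('z')): buffer="znzryzszsqyar" (len 13), cursors c1@1 c2@3 c3@8, authorship 1.2....3.....
Authorship (.=original, N=cursor N): 1 . 2 . . . . 3 . . . . .
Index 7: author = 3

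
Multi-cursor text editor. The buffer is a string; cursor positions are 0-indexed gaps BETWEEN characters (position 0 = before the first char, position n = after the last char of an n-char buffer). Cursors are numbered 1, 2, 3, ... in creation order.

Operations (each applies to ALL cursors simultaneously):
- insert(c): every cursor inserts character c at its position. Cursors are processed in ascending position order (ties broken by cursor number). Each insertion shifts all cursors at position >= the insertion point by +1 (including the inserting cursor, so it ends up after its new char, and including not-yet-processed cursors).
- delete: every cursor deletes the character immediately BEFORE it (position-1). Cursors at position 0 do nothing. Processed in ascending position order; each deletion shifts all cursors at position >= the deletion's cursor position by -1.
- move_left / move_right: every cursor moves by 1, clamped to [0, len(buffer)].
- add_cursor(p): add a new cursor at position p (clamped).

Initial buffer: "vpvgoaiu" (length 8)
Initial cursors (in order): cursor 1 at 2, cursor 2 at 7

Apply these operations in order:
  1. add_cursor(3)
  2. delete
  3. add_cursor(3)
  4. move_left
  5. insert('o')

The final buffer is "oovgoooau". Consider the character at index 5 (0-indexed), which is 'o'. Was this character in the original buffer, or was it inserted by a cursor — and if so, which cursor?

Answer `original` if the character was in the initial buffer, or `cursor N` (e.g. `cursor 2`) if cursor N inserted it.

After op 1 (add_cursor(3)): buffer="vpvgoaiu" (len 8), cursors c1@2 c3@3 c2@7, authorship ........
After op 2 (delete): buffer="vgoau" (len 5), cursors c1@1 c3@1 c2@4, authorship .....
After op 3 (add_cursor(3)): buffer="vgoau" (len 5), cursors c1@1 c3@1 c4@3 c2@4, authorship .....
After op 4 (move_left): buffer="vgoau" (len 5), cursors c1@0 c3@0 c4@2 c2@3, authorship .....
After op 5 (insert('o')): buffer="oovgoooau" (len 9), cursors c1@2 c3@2 c4@5 c2@7, authorship 13..4.2..
Authorship (.=original, N=cursor N): 1 3 . . 4 . 2 . .
Index 5: author = original

Answer: original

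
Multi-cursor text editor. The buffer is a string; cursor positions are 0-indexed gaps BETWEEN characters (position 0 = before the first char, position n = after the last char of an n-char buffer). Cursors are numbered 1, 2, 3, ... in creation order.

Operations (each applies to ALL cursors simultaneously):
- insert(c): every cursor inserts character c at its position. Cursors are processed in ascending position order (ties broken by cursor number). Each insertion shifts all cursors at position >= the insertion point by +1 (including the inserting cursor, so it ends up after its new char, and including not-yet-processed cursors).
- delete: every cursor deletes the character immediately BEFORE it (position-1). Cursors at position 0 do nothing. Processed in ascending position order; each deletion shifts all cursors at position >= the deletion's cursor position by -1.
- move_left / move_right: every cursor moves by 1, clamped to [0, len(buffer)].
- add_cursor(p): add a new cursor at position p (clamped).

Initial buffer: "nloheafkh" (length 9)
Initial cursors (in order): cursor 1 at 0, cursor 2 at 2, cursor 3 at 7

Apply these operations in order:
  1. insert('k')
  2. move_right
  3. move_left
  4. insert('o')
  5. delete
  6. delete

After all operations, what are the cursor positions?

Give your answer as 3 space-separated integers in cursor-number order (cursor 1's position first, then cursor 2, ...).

Answer: 0 2 7

Derivation:
After op 1 (insert('k')): buffer="knlkoheafkkh" (len 12), cursors c1@1 c2@4 c3@10, authorship 1..2.....3..
After op 2 (move_right): buffer="knlkoheafkkh" (len 12), cursors c1@2 c2@5 c3@11, authorship 1..2.....3..
After op 3 (move_left): buffer="knlkoheafkkh" (len 12), cursors c1@1 c2@4 c3@10, authorship 1..2.....3..
After op 4 (insert('o')): buffer="konlkooheafkokh" (len 15), cursors c1@2 c2@6 c3@13, authorship 11..22.....33..
After op 5 (delete): buffer="knlkoheafkkh" (len 12), cursors c1@1 c2@4 c3@10, authorship 1..2.....3..
After op 6 (delete): buffer="nloheafkh" (len 9), cursors c1@0 c2@2 c3@7, authorship .........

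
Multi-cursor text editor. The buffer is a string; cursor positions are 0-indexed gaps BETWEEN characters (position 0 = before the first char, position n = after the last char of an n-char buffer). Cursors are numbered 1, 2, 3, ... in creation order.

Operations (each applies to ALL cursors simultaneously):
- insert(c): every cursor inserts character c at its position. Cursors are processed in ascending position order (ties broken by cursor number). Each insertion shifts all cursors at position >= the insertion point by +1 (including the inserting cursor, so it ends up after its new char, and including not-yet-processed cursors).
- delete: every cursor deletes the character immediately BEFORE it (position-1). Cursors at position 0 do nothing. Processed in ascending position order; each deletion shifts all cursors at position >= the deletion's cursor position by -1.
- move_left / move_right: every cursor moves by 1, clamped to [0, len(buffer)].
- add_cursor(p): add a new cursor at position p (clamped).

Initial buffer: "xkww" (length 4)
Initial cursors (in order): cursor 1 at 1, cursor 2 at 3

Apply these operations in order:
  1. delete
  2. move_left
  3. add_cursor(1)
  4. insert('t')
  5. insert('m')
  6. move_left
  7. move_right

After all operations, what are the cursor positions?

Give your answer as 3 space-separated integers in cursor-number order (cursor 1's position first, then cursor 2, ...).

Answer: 4 4 7

Derivation:
After op 1 (delete): buffer="kw" (len 2), cursors c1@0 c2@1, authorship ..
After op 2 (move_left): buffer="kw" (len 2), cursors c1@0 c2@0, authorship ..
After op 3 (add_cursor(1)): buffer="kw" (len 2), cursors c1@0 c2@0 c3@1, authorship ..
After op 4 (insert('t')): buffer="ttktw" (len 5), cursors c1@2 c2@2 c3@4, authorship 12.3.
After op 5 (insert('m')): buffer="ttmmktmw" (len 8), cursors c1@4 c2@4 c3@7, authorship 1212.33.
After op 6 (move_left): buffer="ttmmktmw" (len 8), cursors c1@3 c2@3 c3@6, authorship 1212.33.
After op 7 (move_right): buffer="ttmmktmw" (len 8), cursors c1@4 c2@4 c3@7, authorship 1212.33.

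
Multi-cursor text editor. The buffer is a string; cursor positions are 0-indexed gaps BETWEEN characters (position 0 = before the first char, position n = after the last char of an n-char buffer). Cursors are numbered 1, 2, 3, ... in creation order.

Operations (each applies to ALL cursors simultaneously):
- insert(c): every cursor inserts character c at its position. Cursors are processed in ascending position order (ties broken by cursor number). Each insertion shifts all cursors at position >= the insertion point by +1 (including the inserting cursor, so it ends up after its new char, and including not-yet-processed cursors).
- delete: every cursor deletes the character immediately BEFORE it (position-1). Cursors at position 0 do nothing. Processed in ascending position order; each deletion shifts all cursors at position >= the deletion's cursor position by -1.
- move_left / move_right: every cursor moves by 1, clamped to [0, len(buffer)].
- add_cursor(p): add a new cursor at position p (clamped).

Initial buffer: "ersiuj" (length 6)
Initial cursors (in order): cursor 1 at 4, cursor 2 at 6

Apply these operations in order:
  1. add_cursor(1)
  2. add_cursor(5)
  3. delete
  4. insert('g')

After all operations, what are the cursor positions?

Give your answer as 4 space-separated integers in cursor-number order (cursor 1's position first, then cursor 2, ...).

After op 1 (add_cursor(1)): buffer="ersiuj" (len 6), cursors c3@1 c1@4 c2@6, authorship ......
After op 2 (add_cursor(5)): buffer="ersiuj" (len 6), cursors c3@1 c1@4 c4@5 c2@6, authorship ......
After op 3 (delete): buffer="rs" (len 2), cursors c3@0 c1@2 c2@2 c4@2, authorship ..
After op 4 (insert('g')): buffer="grsggg" (len 6), cursors c3@1 c1@6 c2@6 c4@6, authorship 3..124

Answer: 6 6 1 6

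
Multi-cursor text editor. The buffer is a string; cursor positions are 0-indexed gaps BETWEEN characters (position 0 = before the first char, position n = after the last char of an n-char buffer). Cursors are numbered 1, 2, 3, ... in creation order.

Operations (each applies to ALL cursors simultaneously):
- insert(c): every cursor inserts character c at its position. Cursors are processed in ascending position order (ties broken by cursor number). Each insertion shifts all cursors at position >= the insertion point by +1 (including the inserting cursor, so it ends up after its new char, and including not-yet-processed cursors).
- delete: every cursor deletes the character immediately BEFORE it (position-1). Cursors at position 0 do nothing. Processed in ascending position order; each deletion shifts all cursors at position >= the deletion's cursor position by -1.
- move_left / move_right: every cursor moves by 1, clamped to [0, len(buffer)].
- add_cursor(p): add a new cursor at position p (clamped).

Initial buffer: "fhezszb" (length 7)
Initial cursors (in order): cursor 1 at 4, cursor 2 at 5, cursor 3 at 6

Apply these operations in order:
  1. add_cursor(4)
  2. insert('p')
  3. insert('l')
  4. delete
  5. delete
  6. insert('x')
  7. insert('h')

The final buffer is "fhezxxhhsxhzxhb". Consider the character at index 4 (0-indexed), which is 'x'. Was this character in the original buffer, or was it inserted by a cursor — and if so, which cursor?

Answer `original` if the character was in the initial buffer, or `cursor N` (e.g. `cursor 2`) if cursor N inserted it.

Answer: cursor 1

Derivation:
After op 1 (add_cursor(4)): buffer="fhezszb" (len 7), cursors c1@4 c4@4 c2@5 c3@6, authorship .......
After op 2 (insert('p')): buffer="fhezppspzpb" (len 11), cursors c1@6 c4@6 c2@8 c3@10, authorship ....14.2.3.
After op 3 (insert('l')): buffer="fhezppllsplzplb" (len 15), cursors c1@8 c4@8 c2@11 c3@14, authorship ....1414.22.33.
After op 4 (delete): buffer="fhezppspzpb" (len 11), cursors c1@6 c4@6 c2@8 c3@10, authorship ....14.2.3.
After op 5 (delete): buffer="fhezszb" (len 7), cursors c1@4 c4@4 c2@5 c3@6, authorship .......
After op 6 (insert('x')): buffer="fhezxxsxzxb" (len 11), cursors c1@6 c4@6 c2@8 c3@10, authorship ....14.2.3.
After op 7 (insert('h')): buffer="fhezxxhhsxhzxhb" (len 15), cursors c1@8 c4@8 c2@11 c3@14, authorship ....1414.22.33.
Authorship (.=original, N=cursor N): . . . . 1 4 1 4 . 2 2 . 3 3 .
Index 4: author = 1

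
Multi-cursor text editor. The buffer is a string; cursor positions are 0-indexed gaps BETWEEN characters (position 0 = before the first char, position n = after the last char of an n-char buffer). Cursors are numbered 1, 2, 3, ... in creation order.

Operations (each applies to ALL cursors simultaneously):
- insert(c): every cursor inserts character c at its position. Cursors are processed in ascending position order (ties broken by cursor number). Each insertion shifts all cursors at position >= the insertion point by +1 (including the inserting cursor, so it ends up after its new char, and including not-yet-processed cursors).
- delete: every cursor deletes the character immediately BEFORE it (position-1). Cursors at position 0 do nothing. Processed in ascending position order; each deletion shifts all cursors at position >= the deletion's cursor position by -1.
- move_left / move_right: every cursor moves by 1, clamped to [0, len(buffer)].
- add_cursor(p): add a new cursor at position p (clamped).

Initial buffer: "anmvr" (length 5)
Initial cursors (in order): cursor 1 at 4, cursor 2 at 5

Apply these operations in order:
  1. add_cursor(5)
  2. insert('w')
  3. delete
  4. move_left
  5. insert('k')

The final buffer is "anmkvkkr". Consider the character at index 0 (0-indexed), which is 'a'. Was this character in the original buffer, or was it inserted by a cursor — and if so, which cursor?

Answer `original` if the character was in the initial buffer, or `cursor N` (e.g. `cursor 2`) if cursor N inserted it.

After op 1 (add_cursor(5)): buffer="anmvr" (len 5), cursors c1@4 c2@5 c3@5, authorship .....
After op 2 (insert('w')): buffer="anmvwrww" (len 8), cursors c1@5 c2@8 c3@8, authorship ....1.23
After op 3 (delete): buffer="anmvr" (len 5), cursors c1@4 c2@5 c3@5, authorship .....
After op 4 (move_left): buffer="anmvr" (len 5), cursors c1@3 c2@4 c3@4, authorship .....
After op 5 (insert('k')): buffer="anmkvkkr" (len 8), cursors c1@4 c2@7 c3@7, authorship ...1.23.
Authorship (.=original, N=cursor N): . . . 1 . 2 3 .
Index 0: author = original

Answer: original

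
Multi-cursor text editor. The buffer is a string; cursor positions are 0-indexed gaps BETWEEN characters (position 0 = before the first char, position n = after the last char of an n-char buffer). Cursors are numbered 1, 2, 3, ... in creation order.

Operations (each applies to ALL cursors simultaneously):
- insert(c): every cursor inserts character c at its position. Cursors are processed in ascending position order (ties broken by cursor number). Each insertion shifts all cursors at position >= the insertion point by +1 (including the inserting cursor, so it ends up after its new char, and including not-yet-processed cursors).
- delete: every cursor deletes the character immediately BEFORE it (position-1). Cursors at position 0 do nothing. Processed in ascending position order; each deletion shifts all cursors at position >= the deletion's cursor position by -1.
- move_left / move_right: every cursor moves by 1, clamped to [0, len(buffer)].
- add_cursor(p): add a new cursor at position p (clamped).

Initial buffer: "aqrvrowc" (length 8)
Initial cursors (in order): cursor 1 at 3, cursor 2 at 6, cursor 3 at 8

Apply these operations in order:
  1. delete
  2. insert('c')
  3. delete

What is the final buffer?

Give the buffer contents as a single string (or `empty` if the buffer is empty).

Answer: aqvrw

Derivation:
After op 1 (delete): buffer="aqvrw" (len 5), cursors c1@2 c2@4 c3@5, authorship .....
After op 2 (insert('c')): buffer="aqcvrcwc" (len 8), cursors c1@3 c2@6 c3@8, authorship ..1..2.3
After op 3 (delete): buffer="aqvrw" (len 5), cursors c1@2 c2@4 c3@5, authorship .....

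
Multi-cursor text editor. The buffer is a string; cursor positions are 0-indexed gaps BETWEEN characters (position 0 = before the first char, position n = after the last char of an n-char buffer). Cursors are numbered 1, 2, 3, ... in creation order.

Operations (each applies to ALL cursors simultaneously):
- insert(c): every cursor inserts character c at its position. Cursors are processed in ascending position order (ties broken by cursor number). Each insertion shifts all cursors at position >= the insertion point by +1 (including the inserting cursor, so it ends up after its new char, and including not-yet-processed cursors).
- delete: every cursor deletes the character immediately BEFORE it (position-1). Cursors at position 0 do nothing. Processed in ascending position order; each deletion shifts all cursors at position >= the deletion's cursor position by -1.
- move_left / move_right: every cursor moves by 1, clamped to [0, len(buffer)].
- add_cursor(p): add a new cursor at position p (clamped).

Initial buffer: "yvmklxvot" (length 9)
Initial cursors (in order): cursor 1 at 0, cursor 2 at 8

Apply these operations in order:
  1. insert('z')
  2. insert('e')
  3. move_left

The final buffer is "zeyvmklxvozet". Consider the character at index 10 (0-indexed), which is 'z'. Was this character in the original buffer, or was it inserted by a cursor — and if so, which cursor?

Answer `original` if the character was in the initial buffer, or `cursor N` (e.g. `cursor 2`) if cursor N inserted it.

After op 1 (insert('z')): buffer="zyvmklxvozt" (len 11), cursors c1@1 c2@10, authorship 1........2.
After op 2 (insert('e')): buffer="zeyvmklxvozet" (len 13), cursors c1@2 c2@12, authorship 11........22.
After op 3 (move_left): buffer="zeyvmklxvozet" (len 13), cursors c1@1 c2@11, authorship 11........22.
Authorship (.=original, N=cursor N): 1 1 . . . . . . . . 2 2 .
Index 10: author = 2

Answer: cursor 2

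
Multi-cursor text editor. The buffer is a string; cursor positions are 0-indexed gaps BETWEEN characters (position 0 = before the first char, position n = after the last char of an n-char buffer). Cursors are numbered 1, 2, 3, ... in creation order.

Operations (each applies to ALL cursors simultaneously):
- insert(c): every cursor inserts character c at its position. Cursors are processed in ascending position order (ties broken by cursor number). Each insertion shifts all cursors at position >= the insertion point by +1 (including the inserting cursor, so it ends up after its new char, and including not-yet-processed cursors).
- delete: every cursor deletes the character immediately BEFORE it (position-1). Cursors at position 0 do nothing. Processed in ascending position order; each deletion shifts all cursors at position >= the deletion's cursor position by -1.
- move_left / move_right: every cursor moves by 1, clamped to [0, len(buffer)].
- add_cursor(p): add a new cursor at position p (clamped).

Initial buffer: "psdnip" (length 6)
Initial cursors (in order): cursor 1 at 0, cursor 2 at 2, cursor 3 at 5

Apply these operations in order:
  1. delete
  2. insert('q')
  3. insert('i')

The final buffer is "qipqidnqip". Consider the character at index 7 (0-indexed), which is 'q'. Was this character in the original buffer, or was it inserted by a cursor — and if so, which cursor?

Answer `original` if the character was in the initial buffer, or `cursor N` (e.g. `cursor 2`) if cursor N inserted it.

After op 1 (delete): buffer="pdnp" (len 4), cursors c1@0 c2@1 c3@3, authorship ....
After op 2 (insert('q')): buffer="qpqdnqp" (len 7), cursors c1@1 c2@3 c3@6, authorship 1.2..3.
After op 3 (insert('i')): buffer="qipqidnqip" (len 10), cursors c1@2 c2@5 c3@9, authorship 11.22..33.
Authorship (.=original, N=cursor N): 1 1 . 2 2 . . 3 3 .
Index 7: author = 3

Answer: cursor 3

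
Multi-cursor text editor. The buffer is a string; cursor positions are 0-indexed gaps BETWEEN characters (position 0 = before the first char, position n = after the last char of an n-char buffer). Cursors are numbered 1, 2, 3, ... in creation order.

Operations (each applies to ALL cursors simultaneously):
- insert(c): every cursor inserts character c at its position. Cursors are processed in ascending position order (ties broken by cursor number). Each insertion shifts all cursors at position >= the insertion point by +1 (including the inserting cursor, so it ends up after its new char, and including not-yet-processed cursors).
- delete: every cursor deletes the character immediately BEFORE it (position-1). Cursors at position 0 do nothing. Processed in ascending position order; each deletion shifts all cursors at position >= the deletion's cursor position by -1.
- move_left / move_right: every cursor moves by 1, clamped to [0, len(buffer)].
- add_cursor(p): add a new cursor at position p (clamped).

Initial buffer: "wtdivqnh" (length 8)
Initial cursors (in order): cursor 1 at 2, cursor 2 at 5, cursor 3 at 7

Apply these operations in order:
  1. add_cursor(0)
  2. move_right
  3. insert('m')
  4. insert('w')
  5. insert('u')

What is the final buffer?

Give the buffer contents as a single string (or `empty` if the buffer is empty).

After op 1 (add_cursor(0)): buffer="wtdivqnh" (len 8), cursors c4@0 c1@2 c2@5 c3@7, authorship ........
After op 2 (move_right): buffer="wtdivqnh" (len 8), cursors c4@1 c1@3 c2@6 c3@8, authorship ........
After op 3 (insert('m')): buffer="wmtdmivqmnhm" (len 12), cursors c4@2 c1@5 c2@9 c3@12, authorship .4..1...2..3
After op 4 (insert('w')): buffer="wmwtdmwivqmwnhmw" (len 16), cursors c4@3 c1@7 c2@12 c3@16, authorship .44..11...22..33
After op 5 (insert('u')): buffer="wmwutdmwuivqmwunhmwu" (len 20), cursors c4@4 c1@9 c2@15 c3@20, authorship .444..111...222..333

Answer: wmwutdmwuivqmwunhmwu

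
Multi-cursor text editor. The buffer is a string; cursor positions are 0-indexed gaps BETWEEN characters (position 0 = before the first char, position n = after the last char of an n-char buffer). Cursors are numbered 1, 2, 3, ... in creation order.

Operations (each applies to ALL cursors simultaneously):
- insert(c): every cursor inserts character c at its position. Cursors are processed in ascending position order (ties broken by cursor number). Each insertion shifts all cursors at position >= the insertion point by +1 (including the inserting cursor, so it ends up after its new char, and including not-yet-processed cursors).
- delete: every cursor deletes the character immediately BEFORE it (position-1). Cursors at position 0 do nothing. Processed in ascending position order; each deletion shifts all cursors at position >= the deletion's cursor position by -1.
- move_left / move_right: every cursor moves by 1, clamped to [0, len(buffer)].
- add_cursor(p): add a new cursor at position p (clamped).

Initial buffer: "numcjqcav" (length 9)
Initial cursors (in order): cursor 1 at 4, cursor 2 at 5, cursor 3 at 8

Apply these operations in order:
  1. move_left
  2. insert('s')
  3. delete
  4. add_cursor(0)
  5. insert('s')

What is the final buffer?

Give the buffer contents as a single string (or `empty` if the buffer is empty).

Answer: snumscsjqcsav

Derivation:
After op 1 (move_left): buffer="numcjqcav" (len 9), cursors c1@3 c2@4 c3@7, authorship .........
After op 2 (insert('s')): buffer="numscsjqcsav" (len 12), cursors c1@4 c2@6 c3@10, authorship ...1.2...3..
After op 3 (delete): buffer="numcjqcav" (len 9), cursors c1@3 c2@4 c3@7, authorship .........
After op 4 (add_cursor(0)): buffer="numcjqcav" (len 9), cursors c4@0 c1@3 c2@4 c3@7, authorship .........
After op 5 (insert('s')): buffer="snumscsjqcsav" (len 13), cursors c4@1 c1@5 c2@7 c3@11, authorship 4...1.2...3..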